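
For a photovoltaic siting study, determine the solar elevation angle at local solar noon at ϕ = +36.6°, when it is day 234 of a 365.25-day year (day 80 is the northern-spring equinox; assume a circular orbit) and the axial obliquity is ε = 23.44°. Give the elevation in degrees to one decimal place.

Solar longitude: L_s = 360° × (234 − 80)/365.25 = 151.786°.
sin δ = sin 23.44° × sin 151.786° = 0.18806, so δ = +10.839°.
At local noon the hour angle is zero, so the zenith angle equals |ϕ − δ| = |+36.6° − (+10.839°)| = 25.761°.
Elevation = 90° − 25.761° = 64.2°.

64.2°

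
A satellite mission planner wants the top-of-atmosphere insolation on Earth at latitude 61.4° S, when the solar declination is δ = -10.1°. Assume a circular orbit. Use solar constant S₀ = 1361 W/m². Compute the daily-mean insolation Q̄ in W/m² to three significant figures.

cos H₀ = −tan(-61.4°) tan(-10.100°) = -0.3267, H₀ = 1.9036 rad.
Bracket: H₀ sin φ sin δ + cos φ cos δ sin H₀ = 1.9036×-0.87798×-0.17537 + 0.47869×0.98450×0.94513 = 0.293100 + 0.445412 = 0.738512.
Q̄ = (S₀/π) × [bracket] = (1361/π) × 0.738512 = 319.9 W/m².

Q̄ ≈ 320 W/m²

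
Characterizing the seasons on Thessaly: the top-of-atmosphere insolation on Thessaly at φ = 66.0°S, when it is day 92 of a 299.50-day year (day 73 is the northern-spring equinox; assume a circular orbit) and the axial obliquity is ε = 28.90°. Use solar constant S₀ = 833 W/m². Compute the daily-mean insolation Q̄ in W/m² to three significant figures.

Q̄ ≈ 44.5 W/m²

Solar longitude: λ_s = 360° × (92 − 73)/299.50 = 22.838°.
sin δ = sin 28.90° × sin 22.838° = 0.18758, so δ = +10.811°.
cos H₀ = −tan(-66.0°) tan(+10.811°) = 0.4289, H₀ = 1.1275 rad.
Bracket: H₀ sin φ sin δ + cos φ cos δ sin H₀ = 1.1275×-0.91355×0.18758 + 0.40674×0.98225×0.90335 = -0.193213 + 0.360907 = 0.167694.
Q̄ = (S₀/π) × [bracket] = (833/π) × 0.167694 = 44.46 W/m².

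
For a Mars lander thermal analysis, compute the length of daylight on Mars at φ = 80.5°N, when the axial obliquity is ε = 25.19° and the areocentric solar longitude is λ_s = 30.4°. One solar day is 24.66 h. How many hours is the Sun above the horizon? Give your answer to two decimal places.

sin δ = sin 25.19° × sin 30.4° = 0.21538, so δ = +12.438°.
Sunrise equation: cos H₀ = −tan φ · tan δ = -1.3180 ≤ −1, so the Sun never sets (polar day) and H₀ = π.
Daylight = 2H₀/(2π) × 24.66 h = (3.1416/π) × 24.66 = 24.66 h.

24.66 h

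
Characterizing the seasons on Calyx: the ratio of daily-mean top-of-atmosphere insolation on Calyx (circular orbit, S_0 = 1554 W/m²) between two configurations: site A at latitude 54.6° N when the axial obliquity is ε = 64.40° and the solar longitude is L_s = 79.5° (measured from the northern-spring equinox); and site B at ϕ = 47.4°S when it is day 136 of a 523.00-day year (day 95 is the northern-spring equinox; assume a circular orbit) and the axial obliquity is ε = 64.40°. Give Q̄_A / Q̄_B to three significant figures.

— Configuration A (ϕ=+54.6°):
Solar declination: sin δ = sin ε · sin L_s = sin 64.40° × sin 79.5° = 0.88673, so δ = +62.465°.
cos h₀ = −tan(+54.6°) tan(+62.465°) = -2.6991 ≤ −1 ⇒ polar day, h₀ = π.
Bracket: h₀ sin ϕ sin δ + cos ϕ cos δ sin h₀ = 3.1416×0.81513×0.88673 + 0.57928×0.46229×0.00000 = 2.270749 + 0.000000 = 2.270749.
Q̄ = (S_0/π) × [bracket] = (1554/π) × 2.270749 = 1123.2 W/m².
— Configuration B (ϕ=-47.4°):
Solar longitude: L_s = 360° × (136 − 95)/523.00 = 28.222°.
sin δ = sin 64.40° × sin 28.222° = 0.42646, so δ = +25.243°.
cos h₀ = −tan(-47.4°) tan(+25.243°) = 0.5127, h₀ = 1.0324 rad.
Bracket: h₀ sin ϕ sin δ + cos ϕ cos δ sin h₀ = 1.0324×-0.73610×0.42646 + 0.67688×0.90450×0.85854 = -0.324088 + 0.525631 = 0.201543.
Q̄ = (S_0/π) × [bracket] = (1554/π) × 0.201543 = 99.694 W/m².
Ratio Q̄_A / Q̄_B = 1123.2 / 99.694 = 11.27.

Q̄_A / Q̄_B ≈ 11.3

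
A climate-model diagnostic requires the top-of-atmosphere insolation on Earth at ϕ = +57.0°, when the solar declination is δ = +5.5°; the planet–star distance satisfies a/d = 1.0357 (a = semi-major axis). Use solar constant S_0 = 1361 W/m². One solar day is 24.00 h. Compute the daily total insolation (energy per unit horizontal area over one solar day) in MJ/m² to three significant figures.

cos h₀ = −tan(+57.0°) tan(+5.500°) = -0.1483, h₀ = 1.7196 rad.
Bracket: h₀ sin ϕ sin δ + cos ϕ cos δ sin h₀ = 1.7196×0.83867×0.09585 + 0.54464×0.99540×0.98895 = 0.138233 + 0.536144 = 0.674377.
Inverse-square distance factor (a/d)² = 1.0357² = 1.072674.
Q̄ = (S_0/π) × 1.072674 × [bracket] = (1361/π) × 1.072674 × 0.674377 = 313.39 W/m².
Daily total = Q̄ × 24.00 h × 3600 s/h = 313.39 × 24.00 × 3600 / 10⁶ = 27.08 MJ/m².

27.1 MJ/m²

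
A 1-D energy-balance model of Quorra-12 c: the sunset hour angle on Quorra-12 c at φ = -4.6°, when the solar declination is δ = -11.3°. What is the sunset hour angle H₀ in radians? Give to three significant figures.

cos H₀ = −tan φ · tan δ = −tan(-4.6°) × tan(-11.300°) = -0.0161, so H₀ = 1.5869 rad = 90.92°.

H₀ = 1.59 rad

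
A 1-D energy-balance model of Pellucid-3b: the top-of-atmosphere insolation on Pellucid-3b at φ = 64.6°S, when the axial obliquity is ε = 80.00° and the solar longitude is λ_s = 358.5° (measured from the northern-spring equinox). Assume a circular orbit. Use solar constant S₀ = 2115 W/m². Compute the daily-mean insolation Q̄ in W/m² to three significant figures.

Solar declination: sin δ = sin ε · sin λ_s = sin 80.00° × sin 358.5° = -0.02578, so δ = -1.477°.
cos H₀ = −tan(-64.6°) tan(-1.477°) = -0.0543, H₀ = 1.6251 rad.
Bracket: H₀ sin φ sin δ + cos φ cos δ sin H₀ = 1.6251×-0.90334×-0.02578 + 0.42894×0.99967×0.99852 = 0.037845 + 0.428164 = 0.466009.
Q̄ = (S₀/π) × [bracket] = (2115/π) × 0.466009 = 313.7 W/m².

Q̄ ≈ 314 W/m²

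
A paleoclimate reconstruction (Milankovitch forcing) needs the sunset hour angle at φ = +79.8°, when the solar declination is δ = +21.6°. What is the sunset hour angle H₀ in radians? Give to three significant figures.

H₀ = 3.14 rad

Sunrise equation: cos H₀ = −tan φ · tan δ = -2.2005 ≤ −1, so the Sun never sets (polar day) and H₀ = π.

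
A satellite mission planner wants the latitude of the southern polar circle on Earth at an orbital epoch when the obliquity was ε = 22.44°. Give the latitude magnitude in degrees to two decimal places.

67.56°

The polar circle is the lowest latitude that experiences at least one full rotation of continuous darkness at the northern-summer solstice; it lies at |φ| = 90° − ε = 90° − 22.44° = 67.56°.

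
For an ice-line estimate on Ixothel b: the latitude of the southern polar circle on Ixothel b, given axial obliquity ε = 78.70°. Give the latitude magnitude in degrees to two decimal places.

11.30°

The polar circle is the lowest latitude that experiences at least one full rotation of continuous darkness at the northern-summer solstice; it lies at |φ| = 90° − ε = 90° − 78.70° = 11.30°.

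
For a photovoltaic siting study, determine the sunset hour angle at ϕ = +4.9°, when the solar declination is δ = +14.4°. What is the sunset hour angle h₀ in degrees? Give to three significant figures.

cos h₀ = −tan ϕ · tan δ = −tan(+4.9°) × tan(+14.400°) = -0.0220, so h₀ = 1.5928 rad = 91.26°.

h₀ = 91.3°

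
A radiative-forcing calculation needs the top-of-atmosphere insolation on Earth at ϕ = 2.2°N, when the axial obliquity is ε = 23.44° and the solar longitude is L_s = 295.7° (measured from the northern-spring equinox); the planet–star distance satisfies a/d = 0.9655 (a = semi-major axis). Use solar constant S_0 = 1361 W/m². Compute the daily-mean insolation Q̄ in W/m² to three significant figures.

Solar declination: sin δ = sin ε · sin L_s = sin 23.44° × sin 295.7° = -0.35844, so δ = -21.004°.
cos h₀ = −tan(+2.2°) tan(-21.004°) = 0.0147, h₀ = 1.5560 rad.
Bracket: h₀ sin ϕ sin δ + cos ϕ cos δ sin h₀ = 1.5560×0.03839×-0.35844 + 0.99926×0.93355×0.99989 = -0.021411 + 0.932757 = 0.911346.
Inverse-square distance factor (a/d)² = 0.9655² = 0.932190.
Q̄ = (S_0/π) × 0.932190 × [bracket] = (1361/π) × 0.932190 × 0.911346 = 368.0 W/m².

Q̄ ≈ 368 W/m²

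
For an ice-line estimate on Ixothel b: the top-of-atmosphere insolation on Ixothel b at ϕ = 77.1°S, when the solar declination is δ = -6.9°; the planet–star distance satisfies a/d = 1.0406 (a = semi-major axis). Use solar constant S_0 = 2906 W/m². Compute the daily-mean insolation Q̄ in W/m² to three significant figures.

Q̄ ≈ 438 W/m²

cos h₀ = −tan(-77.1°) tan(-6.900°) = -0.5284, h₀ = 2.1275 rad.
Bracket: h₀ sin ϕ sin δ + cos ϕ cos δ sin h₀ = 2.1275×-0.97476×-0.12014 + 0.22325×0.99276×0.84901 = 0.249147 + 0.188169 = 0.437316.
Inverse-square distance factor (a/d)² = 1.0406² = 1.082848.
Q̄ = (S_0/π) × 1.082848 × [bracket] = (2906/π) × 1.082848 × 0.437316 = 438.0 W/m².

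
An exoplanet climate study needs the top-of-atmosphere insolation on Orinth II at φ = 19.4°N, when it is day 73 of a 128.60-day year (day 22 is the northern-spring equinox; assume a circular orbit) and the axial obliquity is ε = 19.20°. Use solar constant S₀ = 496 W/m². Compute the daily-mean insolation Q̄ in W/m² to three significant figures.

Solar longitude: λ_s = 360° × (73 − 22)/128.60 = 142.768°.
sin δ = sin 19.20° × sin 142.768° = 0.19898, so δ = +11.477°.
cos H₀ = −tan(+19.4°) tan(+11.477°) = -0.0715, H₀ = 1.6424 rad.
Bracket: H₀ sin φ sin δ + cos φ cos δ sin H₀ = 1.6424×0.33216×0.19898 + 0.94322×0.98000×0.99744 = 0.108551 + 0.921989 = 1.030540.
Q̄ = (S₀/π) × [bracket] = (496/π) × 1.030540 = 162.7 W/m².

Q̄ ≈ 163 W/m²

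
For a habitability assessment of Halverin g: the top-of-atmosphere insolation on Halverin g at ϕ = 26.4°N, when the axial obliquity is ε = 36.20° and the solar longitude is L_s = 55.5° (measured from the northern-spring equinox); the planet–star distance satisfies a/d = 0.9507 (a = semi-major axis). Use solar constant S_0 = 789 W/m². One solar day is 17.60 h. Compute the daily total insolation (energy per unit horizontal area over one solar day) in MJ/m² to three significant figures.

16.6 MJ/m²

Solar declination: sin δ = sin ε · sin L_s = sin 36.20° × sin 55.5° = 0.48673, so δ = +29.126°.
cos h₀ = −tan(+26.4°) tan(+29.126°) = -0.2766, h₀ = 1.8510 rad.
Bracket: h₀ sin ϕ sin δ + cos ϕ cos δ sin h₀ = 1.8510×0.44464×0.48673 + 0.89571×0.87355×0.96099 = 0.400593 + 0.751924 = 1.152517.
Inverse-square distance factor (a/d)² = 0.9507² = 0.903830.
Q̄ = (S_0/π) × 0.903830 × [bracket] = (789/π) × 0.903830 × 1.152517 = 261.61 W/m².
Daily total = Q̄ × 17.60 h × 3600 s/h = 261.61 × 17.60 × 3600 / 10⁶ = 16.58 MJ/m².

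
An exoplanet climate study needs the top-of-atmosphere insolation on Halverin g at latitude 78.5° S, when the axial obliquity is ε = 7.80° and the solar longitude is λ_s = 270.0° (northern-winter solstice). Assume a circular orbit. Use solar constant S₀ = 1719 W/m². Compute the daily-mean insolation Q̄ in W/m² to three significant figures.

Q̄ ≈ 248 W/m²

Solar declination: sin δ = sin ε · sin λ_s = sin 7.80° × sin 270.0° = -0.13572, so δ = -7.800°.
cos H₀ = −tan(-78.5°) tan(-7.800°) = -0.6733, H₀ = 2.3094 rad.
Bracket: H₀ sin φ sin δ + cos φ cos δ sin H₀ = 2.3094×-0.97992×-0.13572 + 0.19937×0.99075×0.73938 = 0.307138 + 0.146047 = 0.453185.
Q̄ = (S₀/π) × [bracket] = (1719/π) × 0.453185 = 248.0 W/m².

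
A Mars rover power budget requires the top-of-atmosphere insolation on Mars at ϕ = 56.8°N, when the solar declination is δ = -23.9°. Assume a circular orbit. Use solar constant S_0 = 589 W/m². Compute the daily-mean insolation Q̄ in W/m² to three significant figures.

cos h₀ = −tan(+56.8°) tan(-23.900°) = 0.6772, h₀ = 0.8269 rad.
Bracket: h₀ sin ϕ sin δ + cos ϕ cos δ sin h₀ = 0.8269×0.83676×-0.40514 + 0.54756×0.91425×0.73581 = -0.280323 + 0.368351 = 0.088028.
Q̄ = (S_0/π) × [bracket] = (589/π) × 0.088028 = 16.50 W/m².

Q̄ ≈ 16.5 W/m²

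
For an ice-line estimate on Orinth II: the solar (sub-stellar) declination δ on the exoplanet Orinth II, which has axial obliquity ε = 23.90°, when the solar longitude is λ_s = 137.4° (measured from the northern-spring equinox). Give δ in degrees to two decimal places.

δ = +15.92°

sin δ = sin ε · sin λ_s = sin 23.90° × sin 137.4° = 0.274231.
δ = arcsin(0.274231) = +15.92°.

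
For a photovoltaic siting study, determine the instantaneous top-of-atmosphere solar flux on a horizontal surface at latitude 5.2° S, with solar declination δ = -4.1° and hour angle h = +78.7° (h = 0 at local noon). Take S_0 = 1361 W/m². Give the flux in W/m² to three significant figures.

274 W/m²

cos θ_z = sin ϕ sin δ + cos ϕ cos δ cos h = 0.006480 + 0.194640 = 0.201120.
Flux = S_0 · cos θ_z = 1361 × 0.201120 = 273.7 W/m².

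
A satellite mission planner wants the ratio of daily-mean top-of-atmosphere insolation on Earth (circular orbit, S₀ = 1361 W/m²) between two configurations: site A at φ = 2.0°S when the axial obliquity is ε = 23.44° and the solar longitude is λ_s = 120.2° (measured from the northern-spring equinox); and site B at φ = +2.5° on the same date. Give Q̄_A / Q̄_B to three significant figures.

— Configuration A (φ=-2.0°):
Solar declination: sin δ = sin ε · sin λ_s = sin 23.44° × sin 120.2° = 0.34380, so δ = +20.108°.
cos H₀ = −tan(-2.0°) tan(+20.108°) = 0.0128, H₀ = 1.5580 rad.
Bracket: H₀ sin φ sin δ + cos φ cos δ sin H₀ = 1.5580×-0.03490×0.34380 + 0.99939×0.93904×0.99992 = -0.018694 + 0.938392 = 0.919698.
Q̄ = (S₀/π) × [bracket] = (1361/π) × 0.919698 = 398.43 W/m².
— Configuration B (φ=+2.5°):
cos H₀ = −tan(+2.5°) tan(+20.108°) = -0.0160, H₀ = 1.5868 rad.
Bracket: H₀ sin φ sin δ + cos φ cos δ sin H₀ = 1.5868×0.04362×0.34380 + 0.99905×0.93904×0.99987 = 0.023797 + 0.938026 = 0.961823.
Q̄ = (S₀/π) × [bracket] = (1361/π) × 0.961823 = 416.68 W/m².
Ratio Q̄_A / Q̄_B = 398.43 / 416.68 = 0.9562.

Q̄_A / Q̄_B ≈ 0.956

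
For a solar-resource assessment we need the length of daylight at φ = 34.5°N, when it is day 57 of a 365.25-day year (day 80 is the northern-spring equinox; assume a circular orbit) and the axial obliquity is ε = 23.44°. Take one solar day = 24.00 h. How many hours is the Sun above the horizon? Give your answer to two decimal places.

11.18 h

Solar longitude: λ_s = 360° × (57 − 80)/365.25 = -22.669°, i.e. -22.669° + 360° = 337.331°.
sin δ = sin 23.44° × sin 337.331° = -0.15331, so δ = -8.819°.
cos H₀ = −tan φ · tan δ = −tan(+34.5°) × tan(-8.819°) = 0.1066, so H₀ = 1.4640 rad = 83.88°.
Daylight = 2H₀/(2π) × 24.00 h = (1.4640/π) × 24.00 = 11.18 h.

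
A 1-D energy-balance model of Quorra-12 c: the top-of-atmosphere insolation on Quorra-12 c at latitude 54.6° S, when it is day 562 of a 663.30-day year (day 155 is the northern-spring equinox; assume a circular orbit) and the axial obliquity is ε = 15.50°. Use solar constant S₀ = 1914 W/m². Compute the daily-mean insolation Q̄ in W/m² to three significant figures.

Q̄ ≈ 495 W/m²

Solar longitude: λ_s = 360° × (562 − 155)/663.30 = 220.896°.
sin δ = sin 15.50° × sin 220.896° = -0.17496, so δ = -10.076°.
cos H₀ = −tan(-54.6°) tan(-10.076°) = -0.2500, H₀ = 1.8235 rad.
Bracket: H₀ sin φ sin δ + cos φ cos δ sin H₀ = 1.8235×-0.81513×-0.17496 + 0.57928×0.98458×0.96823 = 0.260059 + 0.552228 = 0.812287.
Q̄ = (S₀/π) × [bracket] = (1914/π) × 0.812287 = 494.9 W/m².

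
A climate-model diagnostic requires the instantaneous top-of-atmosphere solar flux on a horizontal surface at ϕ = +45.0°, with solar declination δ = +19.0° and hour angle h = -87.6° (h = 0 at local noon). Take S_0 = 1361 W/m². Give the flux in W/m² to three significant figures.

351 W/m²

cos θ_z = sin ϕ sin δ + cos ϕ cos δ cos h = 0.230211 + 0.027997 = 0.258208.
Flux = S_0 · cos θ_z = 1361 × 0.258208 = 351.4 W/m².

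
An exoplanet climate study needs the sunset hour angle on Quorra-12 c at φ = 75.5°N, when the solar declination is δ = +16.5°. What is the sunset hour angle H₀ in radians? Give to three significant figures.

H₀ = 3.14 rad

Sunrise equation: cos H₀ = −tan φ · tan δ = -1.1454 ≤ −1, so the host star never sets (polar day) and H₀ = π.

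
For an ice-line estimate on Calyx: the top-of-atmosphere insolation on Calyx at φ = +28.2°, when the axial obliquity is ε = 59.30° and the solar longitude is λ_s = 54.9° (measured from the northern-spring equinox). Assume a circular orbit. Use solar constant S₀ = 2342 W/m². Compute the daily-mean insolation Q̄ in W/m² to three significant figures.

Q̄ ≈ 924 W/m²

Solar declination: sin δ = sin ε · sin λ_s = sin 59.30° × sin 54.9° = 0.70349, so δ = +44.708°.
cos H₀ = −tan(+28.2°) tan(+44.708°) = -0.5307, H₀ = 2.1303 rad.
Bracket: H₀ sin φ sin δ + cos φ cos δ sin H₀ = 2.1303×0.47255×0.70349 + 0.88130×0.71071×0.84753 = 0.708185 + 0.530849 = 1.239034.
Q̄ = (S₀/π) × [bracket] = (2342/π) × 1.239034 = 923.7 W/m².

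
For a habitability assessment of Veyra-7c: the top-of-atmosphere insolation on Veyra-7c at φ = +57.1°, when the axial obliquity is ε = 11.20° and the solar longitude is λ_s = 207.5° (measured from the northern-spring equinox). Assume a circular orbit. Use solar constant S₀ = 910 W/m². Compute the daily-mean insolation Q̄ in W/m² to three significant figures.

Q̄ ≈ 124 W/m²

Solar declination: sin δ = sin ε · sin λ_s = sin 11.20° × sin 207.5° = -0.08969, so δ = -5.146°.
cos H₀ = −tan(+57.1°) tan(-5.146°) = 0.1392, H₀ = 1.4311 rad.
Bracket: H₀ sin φ sin δ + cos φ cos δ sin H₀ = 1.4311×0.83962×-0.08969 + 0.54317×0.99597×0.99026 = -0.107770 + 0.535712 = 0.427942.
Q̄ = (S₀/π) × [bracket] = (910/π) × 0.427942 = 124.0 W/m².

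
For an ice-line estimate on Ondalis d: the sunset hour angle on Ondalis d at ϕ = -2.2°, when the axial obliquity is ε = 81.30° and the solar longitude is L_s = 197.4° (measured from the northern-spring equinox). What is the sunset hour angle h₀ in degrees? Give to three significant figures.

Solar declination: sin δ = sin ε · sin L_s = sin 81.30° × sin 197.4° = -0.29560, so δ = -17.194°.
cos h₀ = −tan ϕ · tan δ = −tan(-2.2°) × tan(-17.194°) = -0.0119, so h₀ = 1.5827 rad = 90.68°.

h₀ = 90.7°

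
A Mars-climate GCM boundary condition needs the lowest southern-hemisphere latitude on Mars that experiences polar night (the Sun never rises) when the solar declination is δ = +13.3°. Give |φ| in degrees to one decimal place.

|φ| = 76.7°

Polar night requires cos H₀ = −tan φ tan δ ≥ 1, i.e. tan φ tan δ ≤ −1.
The boundary is |tan φ| · |tan δ| = 1, so |φ| = 90° − |δ| = 90° − 13.3° = 76.7° in the southern hemisphere.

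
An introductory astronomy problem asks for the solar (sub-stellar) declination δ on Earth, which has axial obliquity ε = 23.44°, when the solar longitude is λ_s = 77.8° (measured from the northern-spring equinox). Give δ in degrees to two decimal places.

δ = +22.88°

sin δ = sin ε · sin λ_s = sin 23.44° × sin 77.8° = 0.388805.
δ = arcsin(0.388805) = +22.88°.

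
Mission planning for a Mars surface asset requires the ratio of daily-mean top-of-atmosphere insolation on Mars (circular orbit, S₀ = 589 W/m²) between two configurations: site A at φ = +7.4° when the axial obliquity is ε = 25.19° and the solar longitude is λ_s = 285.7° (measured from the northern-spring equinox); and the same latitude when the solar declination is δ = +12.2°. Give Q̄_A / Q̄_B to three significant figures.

Q̄_A / Q̄_B ≈ 0.813

— Configuration A (φ=+7.4°):
Solar declination: sin δ = sin ε · sin λ_s = sin 25.19° × sin 285.7° = -0.40974, so δ = -24.189°.
cos H₀ = −tan(+7.4°) tan(-24.189°) = 0.0583, H₀ = 1.5124 rad.
Bracket: H₀ sin φ sin δ + cos φ cos δ sin H₀ = 1.5124×0.12880×-0.40974 + 0.99167×0.91220×0.99830 = -0.079816 + 0.903064 = 0.823248.
Q̄ = (S₀/π) × [bracket] = (589/π) × 0.823248 = 154.35 W/m².
— Configuration B (φ=+7.4°):
cos H₀ = −tan(+7.4°) tan(+12.200°) = -0.0281, H₀ = 1.5989 rad.
Bracket: H₀ sin φ sin δ + cos φ cos δ sin H₀ = 1.5989×0.12880×0.21132 + 0.99167×0.97742×0.99961 = 0.043519 + 0.968900 = 1.012419.
Q̄ = (S₀/π) × [bracket] = (589/π) × 1.012419 = 189.81 W/m².
Ratio Q̄_A / Q̄_B = 154.35 / 189.81 = 0.8132.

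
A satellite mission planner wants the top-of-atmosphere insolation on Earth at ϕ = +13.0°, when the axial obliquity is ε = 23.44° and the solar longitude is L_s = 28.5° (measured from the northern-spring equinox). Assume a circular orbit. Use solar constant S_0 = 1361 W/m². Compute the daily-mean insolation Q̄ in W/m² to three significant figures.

Q̄ ≈ 444 W/m²

Solar declination: sin δ = sin ε · sin L_s = sin 23.44° × sin 28.5° = 0.18981, so δ = +10.942°.
cos h₀ = −tan(+13.0°) tan(+10.942°) = -0.0446, h₀ = 1.6154 rad.
Bracket: h₀ sin ϕ sin δ + cos ϕ cos δ sin h₀ = 1.6154×0.22495×0.18981 + 0.97437×0.98182×0.99900 = 0.068974 + 0.955699 = 1.024673.
Q̄ = (S_0/π) × [bracket] = (1361/π) × 1.024673 = 443.9 W/m².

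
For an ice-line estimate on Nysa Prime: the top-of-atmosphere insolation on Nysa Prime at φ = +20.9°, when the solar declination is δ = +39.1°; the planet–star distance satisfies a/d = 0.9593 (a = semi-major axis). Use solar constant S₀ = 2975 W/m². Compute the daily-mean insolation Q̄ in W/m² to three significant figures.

Q̄ ≈ 970 W/m²

cos H₀ = −tan(+20.9°) tan(+39.100°) = -0.3103, H₀ = 1.8863 rad.
Bracket: H₀ sin φ sin δ + cos φ cos δ sin H₀ = 1.8863×0.35674×0.63068 + 0.93420×0.77605×0.95063 = 0.424396 + 0.689193 = 1.113589.
Inverse-square distance factor (a/d)² = 0.9593² = 0.920256.
Q̄ = (S₀/π) × 0.920256 × [bracket] = (2975/π) × 0.920256 × 1.113589 = 970.4 W/m².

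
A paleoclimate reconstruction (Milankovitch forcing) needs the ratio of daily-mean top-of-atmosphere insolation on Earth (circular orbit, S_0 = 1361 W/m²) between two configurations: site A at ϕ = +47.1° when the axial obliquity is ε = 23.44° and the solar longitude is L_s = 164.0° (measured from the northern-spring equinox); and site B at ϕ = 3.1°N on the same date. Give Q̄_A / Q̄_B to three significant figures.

Q̄_A / Q̄_B ≈ 0.806

— Configuration A (ϕ=+47.1°):
Solar declination: sin δ = sin ε · sin L_s = sin 23.44° × sin 164.0° = 0.10965, so δ = +6.295°.
cos h₀ = −tan(+47.1°) tan(+6.295°) = -0.1187, h₀ = 1.6898 rad.
Bracket: h₀ sin ϕ sin δ + cos ϕ cos δ sin h₀ = 1.6898×0.73254×0.10965 + 0.68072×0.99397×0.99293 = 0.135730 + 0.671832 = 0.807562.
Q̄ = (S_0/π) × [bracket] = (1361/π) × 0.807562 = 349.85 W/m².
— Configuration B (ϕ=+3.1°):
cos h₀ = −tan(+3.1°) tan(+6.295°) = -0.0060, h₀ = 1.5768 rad.
Bracket: h₀ sin ϕ sin δ + cos ϕ cos δ sin h₀ = 1.5768×0.05408×0.10965 + 0.99854×0.99397×0.99998 = 0.009350 + 0.992499 = 1.001849.
Q̄ = (S_0/π) × [bracket] = (1361/π) × 1.001849 = 434.02 W/m².
Ratio Q̄_A / Q̄_B = 349.85 / 434.02 = 0.8061.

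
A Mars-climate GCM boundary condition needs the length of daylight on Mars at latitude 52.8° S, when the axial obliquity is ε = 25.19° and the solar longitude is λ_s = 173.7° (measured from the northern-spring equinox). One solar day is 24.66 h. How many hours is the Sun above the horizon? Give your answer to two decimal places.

Solar declination: sin δ = sin ε · sin λ_s = sin 25.19° × sin 173.7° = 0.04671, so δ = +2.677°.
cos H₀ = −tan φ · tan δ = −tan(-52.8°) × tan(+2.677°) = 0.0616, so H₀ = 1.5092 rad = 86.47°.
Daylight = 2H₀/(2π) × 24.66 h = (1.5092/π) × 24.66 = 11.85 h.

11.85 h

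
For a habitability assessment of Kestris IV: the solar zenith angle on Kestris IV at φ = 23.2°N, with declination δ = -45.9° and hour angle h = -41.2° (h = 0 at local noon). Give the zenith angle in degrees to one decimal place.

θ_z = 78.6°

cos θ_z = sin φ sin δ + cos φ cos δ cos h = -0.282900 + 0.481273 = 0.198373.
θ_z = arccos(0.198373) = 78.6°.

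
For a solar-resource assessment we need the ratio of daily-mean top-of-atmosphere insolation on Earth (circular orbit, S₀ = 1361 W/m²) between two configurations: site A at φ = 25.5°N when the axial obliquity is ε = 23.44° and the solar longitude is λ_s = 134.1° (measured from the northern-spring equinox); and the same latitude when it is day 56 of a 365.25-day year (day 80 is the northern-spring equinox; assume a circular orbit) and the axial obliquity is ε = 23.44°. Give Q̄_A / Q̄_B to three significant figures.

Q̄_A / Q̄_B ≈ 1.36

— Configuration A (φ=+25.5°):
Solar declination: sin δ = sin ε · sin λ_s = sin 23.44° × sin 134.1° = 0.28566, so δ = +16.598°.
cos H₀ = −tan(+25.5°) tan(+16.598°) = -0.1422, H₀ = 1.7135 rad.
Bracket: H₀ sin φ sin δ + cos φ cos δ sin H₀ = 1.7135×0.43051×0.28566 + 0.90259×0.95833×0.98984 = 0.210725 + 0.856191 = 1.066916.
Q̄ = (S₀/π) × [bracket] = (1361/π) × 1.066916 = 462.21 W/m².
— Configuration B (φ=+25.5°):
Solar longitude: λ_s = 360° × (56 − 80)/365.25 = -23.655°, i.e. -23.655° + 360° = 336.345°.
sin δ = sin 23.44° × sin 336.345° = -0.15960, so δ = -9.184°.
cos H₀ = −tan(+25.5°) tan(-9.184°) = 0.0771, H₀ = 1.4936 rad.
Bracket: H₀ sin φ sin δ + cos φ cos δ sin H₀ = 1.4936×0.43051×-0.15960 + 0.90259×0.98718×0.99702 = -0.102624 + 0.888364 = 0.785740.
Q̄ = (S₀/π) × [bracket] = (1361/π) × 0.785740 = 340.40 W/m².
Ratio Q̄_A / Q̄_B = 462.21 / 340.40 = 1.358.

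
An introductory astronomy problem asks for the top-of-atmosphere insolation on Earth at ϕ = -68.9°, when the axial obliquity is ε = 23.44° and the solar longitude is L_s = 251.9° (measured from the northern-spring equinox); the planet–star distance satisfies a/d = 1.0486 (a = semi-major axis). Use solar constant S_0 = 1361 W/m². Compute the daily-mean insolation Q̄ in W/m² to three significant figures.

Q̄ ≈ 528 W/m²

Solar declination: sin δ = sin ε · sin L_s = sin 23.44° × sin 251.9° = -0.37810, so δ = -22.216°.
cos h₀ = −tan(-68.9°) tan(-22.216°) = -1.0585 ≤ −1 ⇒ polar day, h₀ = π.
Bracket: h₀ sin ϕ sin δ + cos ϕ cos δ sin h₀ = 3.1416×-0.93295×-0.37810 + 0.36000×0.92576×0.00000 = 1.108194 + 0.000000 = 1.108194.
Inverse-square distance factor (a/d)² = 1.0486² = 1.099562.
Q̄ = (S_0/π) × 1.099562 × [bracket] = (1361/π) × 1.099562 × 1.108194 = 527.9 W/m².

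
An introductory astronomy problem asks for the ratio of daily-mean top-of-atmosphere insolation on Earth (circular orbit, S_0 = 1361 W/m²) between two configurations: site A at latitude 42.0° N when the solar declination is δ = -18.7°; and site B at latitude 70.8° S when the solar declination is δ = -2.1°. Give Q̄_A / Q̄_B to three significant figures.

Q̄_A / Q̄_B ≈ 1.04

— Configuration A (ϕ=+42.0°):
cos h₀ = −tan(+42.0°) tan(-18.700°) = 0.3048, h₀ = 1.2611 rad.
Bracket: h₀ sin ϕ sin δ + cos ϕ cos δ sin h₀ = 1.2611×0.66913×-0.32061 + 0.74314×0.94721×0.95243 = -0.270543 + 0.670425 = 0.399882.
Q̄ = (S_0/π) × [bracket] = (1361/π) × 0.399882 = 173.24 W/m².
— Configuration B (ϕ=-70.8°):
cos h₀ = −tan(-70.8°) tan(-2.100°) = -0.1053, h₀ = 1.6763 rad.
Bracket: h₀ sin ϕ sin δ + cos ϕ cos δ sin h₀ = 1.6763×-0.94438×-0.03664 + 0.32887×0.99933×0.99444 = 0.058003 + 0.326822 = 0.384825.
Q̄ = (S_0/π) × [bracket] = (1361/π) × 0.384825 = 166.71 W/m².
Ratio Q̄_A / Q̄_B = 173.24 / 166.71 = 1.039.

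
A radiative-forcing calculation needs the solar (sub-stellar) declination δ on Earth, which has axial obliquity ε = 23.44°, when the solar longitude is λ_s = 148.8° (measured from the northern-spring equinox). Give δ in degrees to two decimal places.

δ = +11.89°

sin δ = sin ε · sin λ_s = sin 23.44° × sin 148.8° = 0.206065.
δ = arcsin(0.206065) = +11.89°.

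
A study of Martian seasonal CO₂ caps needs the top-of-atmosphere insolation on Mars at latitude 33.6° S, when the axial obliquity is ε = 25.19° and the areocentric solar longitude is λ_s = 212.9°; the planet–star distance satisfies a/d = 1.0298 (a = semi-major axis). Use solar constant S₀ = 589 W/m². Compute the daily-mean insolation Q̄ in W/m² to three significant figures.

Q̄ ≈ 203 W/m²

sin δ = sin 25.19° × sin 212.9° = -0.23119, so δ = -13.367°.
cos H₀ = −tan(-33.6°) tan(-13.367°) = -0.1579, H₀ = 1.7293 rad.
Bracket: H₀ sin φ sin δ + cos φ cos δ sin H₀ = 1.7293×-0.55339×-0.23119 + 0.83292×0.97291×0.98746 = 0.221244 + 0.800194 = 1.021438.
Inverse-square distance factor (a/d)² = 1.0298² = 1.060488.
Q̄ = (S₀/π) × 1.060488 × [bracket] = (589/π) × 1.060488 × 1.021438 = 203.1 W/m².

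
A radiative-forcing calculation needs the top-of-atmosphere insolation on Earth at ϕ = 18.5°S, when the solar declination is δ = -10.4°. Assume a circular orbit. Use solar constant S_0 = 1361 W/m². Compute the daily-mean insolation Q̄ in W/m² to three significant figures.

Q̄ ≈ 444 W/m²

cos h₀ = −tan(-18.5°) tan(-10.400°) = -0.0614, h₀ = 1.6322 rad.
Bracket: h₀ sin ϕ sin δ + cos ϕ cos δ sin h₀ = 1.6322×-0.31730×-0.18052 + 0.94832×0.98357×0.99811 = 0.093491 + 0.930976 = 1.024467.
Q̄ = (S_0/π) × [bracket] = (1361/π) × 1.024467 = 443.8 W/m².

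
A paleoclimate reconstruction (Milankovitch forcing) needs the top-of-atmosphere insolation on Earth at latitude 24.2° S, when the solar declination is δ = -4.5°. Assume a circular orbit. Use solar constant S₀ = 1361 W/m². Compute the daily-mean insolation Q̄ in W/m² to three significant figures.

cos H₀ = −tan(-24.2°) tan(-4.500°) = -0.0354, H₀ = 1.6062 rad.
Bracket: H₀ sin φ sin δ + cos φ cos δ sin H₀ = 1.6062×-0.40992×-0.07846 + 0.91212×0.99692×0.99937 = 0.051659 + 0.908738 = 0.960397.
Q̄ = (S₀/π) × [bracket] = (1361/π) × 0.960397 = 416.1 W/m².

Q̄ ≈ 416 W/m²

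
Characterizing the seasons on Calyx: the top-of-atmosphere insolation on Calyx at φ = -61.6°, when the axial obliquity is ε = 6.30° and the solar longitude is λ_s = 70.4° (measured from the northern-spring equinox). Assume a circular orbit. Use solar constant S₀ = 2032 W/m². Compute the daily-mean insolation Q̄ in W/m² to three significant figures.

Solar declination: sin δ = sin ε · sin λ_s = sin 6.30° × sin 70.4° = 0.10338, so δ = +5.934°.
cos H₀ = −tan(-61.6°) tan(+5.934°) = 0.1922, H₀ = 1.3774 rad.
Bracket: H₀ sin φ sin δ + cos φ cos δ sin H₀ = 1.3774×-0.87965×0.10338 + 0.47562×0.99464×0.98135 = -0.125258 + 0.464248 = 0.338990.
Q̄ = (S₀/π) × [bracket] = (2032/π) × 0.338990 = 219.3 W/m².

Q̄ ≈ 219 W/m²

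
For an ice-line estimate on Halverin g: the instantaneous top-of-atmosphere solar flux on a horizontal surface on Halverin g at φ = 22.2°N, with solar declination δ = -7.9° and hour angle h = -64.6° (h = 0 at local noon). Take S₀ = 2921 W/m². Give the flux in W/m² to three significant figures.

997 W/m²

cos θ_z = sin φ sin δ + cos φ cos δ cos h = -0.051932 + 0.393369 = 0.341437.
Flux = S₀ · cos θ_z = 2921 × 0.341437 = 997.3 W/m².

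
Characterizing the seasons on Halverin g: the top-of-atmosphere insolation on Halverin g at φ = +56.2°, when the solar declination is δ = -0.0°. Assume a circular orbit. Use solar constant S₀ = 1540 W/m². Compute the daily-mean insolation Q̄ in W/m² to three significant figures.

cos H₀ = −tan(+56.2°) tan(-0.000°) = 0.0000, H₀ = 1.5708 rad.
Bracket: H₀ sin φ sin δ + cos φ cos δ sin H₀ = 1.5708×0.83098×-0.00000 + 0.55630×1.00000×1.00000 = -0.000000 + 0.556300 = 0.556300.
Q̄ = (S₀/π) × [bracket] = (1540/π) × 0.556300 = 272.7 W/m².

Q̄ ≈ 273 W/m²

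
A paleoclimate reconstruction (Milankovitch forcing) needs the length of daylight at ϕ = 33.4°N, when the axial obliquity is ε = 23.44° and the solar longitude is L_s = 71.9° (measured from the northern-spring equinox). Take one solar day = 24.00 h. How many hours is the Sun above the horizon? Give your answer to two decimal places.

14.08 h

Solar declination: sin δ = sin ε · sin L_s = sin 23.44° × sin 71.9° = 0.37810, so δ = +22.216°.
cos h₀ = −tan ϕ · tan δ = −tan(+33.4°) × tan(+22.216°) = -0.2693, so h₀ = 1.8435 rad = 105.62°.
Daylight = 2h₀/(2π) × 24.00 h = (1.8435/π) × 24.00 = 14.08 h.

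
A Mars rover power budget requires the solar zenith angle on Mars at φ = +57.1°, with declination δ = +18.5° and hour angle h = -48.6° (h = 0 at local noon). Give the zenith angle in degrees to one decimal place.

θ_z = 52.6°

cos θ_z = sin φ sin δ + cos φ cos δ cos h = 0.266415 + 0.340645 = 0.607060.
θ_z = arccos(0.607060) = 52.6°.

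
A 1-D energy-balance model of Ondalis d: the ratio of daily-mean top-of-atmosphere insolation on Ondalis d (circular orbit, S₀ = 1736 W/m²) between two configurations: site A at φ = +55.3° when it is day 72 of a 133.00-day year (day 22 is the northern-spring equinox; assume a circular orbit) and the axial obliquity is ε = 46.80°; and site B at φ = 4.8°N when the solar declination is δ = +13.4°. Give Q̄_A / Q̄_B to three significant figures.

Q̄_A / Q̄_B ≈ 1.35

— Configuration A (φ=+55.3°):
Solar longitude: λ_s = 360° × (72 − 22)/133.00 = 135.338°.
sin δ = sin 46.80° × sin 135.338° = 0.51241, so δ = +30.824°.
cos H₀ = −tan(+55.3°) tan(+30.824°) = -0.8617, H₀ = 2.6095 rad.
Bracket: H₀ sin φ sin δ + cos φ cos δ sin H₀ = 2.6095×0.82214×0.51241 + 0.56928×0.85874×0.50736 = 1.099311 + 0.248030 = 1.347341.
Q̄ = (S₀/π) × [bracket] = (1736/π) × 1.347341 = 744.52 W/m².
— Configuration B (φ=+4.8°):
cos H₀ = −tan(+4.8°) tan(+13.400°) = -0.0200, H₀ = 1.5908 rad.
Bracket: H₀ sin φ sin δ + cos φ cos δ sin H₀ = 1.5908×0.08368×0.23175 + 0.99649×0.97278×0.99980 = 0.030850 + 0.969172 = 1.000022.
Q̄ = (S₀/π) × [bracket] = (1736/π) × 1.000022 = 552.60 W/m².
Ratio Q̄_A / Q̄_B = 744.52 / 552.60 = 1.347.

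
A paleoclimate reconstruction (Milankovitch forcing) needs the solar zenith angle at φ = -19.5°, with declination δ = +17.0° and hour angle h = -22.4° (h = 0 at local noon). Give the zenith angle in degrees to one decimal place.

cos θ_z = sin φ sin δ + cos φ cos δ cos h = -0.097596 + 0.833434 = 0.735838.
θ_z = arccos(0.735838) = 42.6°.

θ_z = 42.6°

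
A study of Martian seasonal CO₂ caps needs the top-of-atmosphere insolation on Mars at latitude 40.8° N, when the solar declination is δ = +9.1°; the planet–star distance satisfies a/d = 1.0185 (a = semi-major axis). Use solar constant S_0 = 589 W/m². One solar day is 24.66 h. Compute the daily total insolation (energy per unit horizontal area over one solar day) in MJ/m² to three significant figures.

cos h₀ = −tan(+40.8°) tan(+9.100°) = -0.1383, h₀ = 1.7095 rad.
Bracket: h₀ sin ϕ sin δ + cos ϕ cos δ sin h₀ = 1.7095×0.65342×0.15816 + 0.75700×0.98741×0.99040 = 0.176668 + 0.740294 = 0.916962.
Inverse-square distance factor (a/d)² = 1.0185² = 1.037342.
Q̄ = (S_0/π) × 1.037342 × [bracket] = (589/π) × 1.037342 × 0.916962 = 178.34 W/m².
Daily total = Q̄ × 24.66 h × 3600 s/h = 178.34 × 24.66 × 3600 / 10⁶ = 15.83 MJ/m².

15.8 MJ/m²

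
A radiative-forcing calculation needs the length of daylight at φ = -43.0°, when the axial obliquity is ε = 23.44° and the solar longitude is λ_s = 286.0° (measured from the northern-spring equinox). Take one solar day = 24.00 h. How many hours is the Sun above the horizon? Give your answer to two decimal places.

Solar declination: sin δ = sin ε · sin λ_s = sin 23.44° × sin 286.0° = -0.38238, so δ = -22.481°.
cos H₀ = −tan φ · tan δ = −tan(-43.0°) × tan(-22.481°) = -0.3859, so H₀ = 1.9670 rad = 112.70°.
Daylight = 2H₀/(2π) × 24.00 h = (1.9670/π) × 24.00 = 15.03 h.

15.03 h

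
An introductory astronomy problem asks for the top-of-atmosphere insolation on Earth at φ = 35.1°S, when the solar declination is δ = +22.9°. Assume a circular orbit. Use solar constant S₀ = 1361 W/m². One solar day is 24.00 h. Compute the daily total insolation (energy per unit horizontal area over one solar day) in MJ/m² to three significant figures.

cos H₀ = −tan(-35.1°) tan(+22.900°) = 0.2969, H₀ = 1.2694 rad.
Bracket: H₀ sin φ sin δ + cos φ cos δ sin H₀ = 1.2694×-0.57501×0.38912 + 0.81815×0.92119×0.95492 = -0.284026 + 0.719696 = 0.435670.
Q̄ = (S₀/π) × [bracket] = (1361/π) × 0.435670 = 188.74 W/m².
Daily total = Q̄ × 24.00 h × 3600 s/h = 188.74 × 24.00 × 3600 / 10⁶ = 16.31 MJ/m².

16.3 MJ/m²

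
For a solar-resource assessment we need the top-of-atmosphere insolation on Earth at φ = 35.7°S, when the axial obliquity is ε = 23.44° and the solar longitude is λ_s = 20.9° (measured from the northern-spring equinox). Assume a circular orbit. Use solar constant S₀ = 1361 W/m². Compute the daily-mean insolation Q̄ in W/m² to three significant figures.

Q̄ ≈ 294 W/m²

Solar declination: sin δ = sin ε · sin λ_s = sin 23.44° × sin 20.9° = 0.14191, so δ = +8.158°.
cos H₀ = −tan(-35.7°) tan(+8.158°) = 0.1030, H₀ = 1.4676 rad.
Bracket: H₀ sin φ sin δ + cos φ cos δ sin H₀ = 1.4676×-0.58354×0.14191 + 0.81208×0.98988×0.99468 = -0.121532 + 0.799585 = 0.678053.
Q̄ = (S₀/π) × [bracket] = (1361/π) × 0.678053 = 293.7 W/m².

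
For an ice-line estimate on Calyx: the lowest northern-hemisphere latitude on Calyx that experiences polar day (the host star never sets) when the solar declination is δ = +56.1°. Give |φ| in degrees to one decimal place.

|φ| = 33.9°

Polar day requires cos H₀ = −tan φ tan δ ≤ −1, i.e. tan φ tan δ ≥ 1.
The boundary is |tan φ| · |tan δ| = 1, so |φ| = 90° − |δ| = 90° − 56.1° = 33.9° in the northern hemisphere.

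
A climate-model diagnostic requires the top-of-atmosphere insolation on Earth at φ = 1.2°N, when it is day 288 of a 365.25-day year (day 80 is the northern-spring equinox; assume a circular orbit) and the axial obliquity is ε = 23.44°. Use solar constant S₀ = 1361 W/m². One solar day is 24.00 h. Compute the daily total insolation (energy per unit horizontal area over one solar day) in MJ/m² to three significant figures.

Solar longitude: λ_s = 360° × (288 − 80)/365.25 = 205.010°.
sin δ = sin 23.44° × sin 205.010° = -0.16818, so δ = -9.682°.
cos H₀ = −tan(+1.2°) tan(-9.682°) = 0.0036, H₀ = 1.5672 rad.
Bracket: H₀ sin φ sin δ + cos φ cos δ sin H₀ = 1.5672×0.02094×-0.16818 + 0.99978×0.98576×0.99999 = -0.005519 + 0.985533 = 0.980014.
Q̄ = (S₀/π) × [bracket] = (1361/π) × 0.980014 = 424.56 W/m².
Daily total = Q̄ × 24.00 h × 3600 s/h = 424.56 × 24.00 × 3600 / 10⁶ = 36.68 MJ/m².

36.7 MJ/m²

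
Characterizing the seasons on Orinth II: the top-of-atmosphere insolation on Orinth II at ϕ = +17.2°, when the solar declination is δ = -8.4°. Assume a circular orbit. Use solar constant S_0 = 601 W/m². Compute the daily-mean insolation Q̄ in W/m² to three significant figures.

Q̄ ≈ 168 W/m²

cos h₀ = −tan(+17.2°) tan(-8.400°) = 0.0457, h₀ = 1.5251 rad.
Bracket: h₀ sin ϕ sin δ + cos ϕ cos δ sin h₀ = 1.5251×0.29571×-0.14608 + 0.95528×0.98927×0.99895 = -0.065880 + 0.944038 = 0.878158.
Q̄ = (S_0/π) × [bracket] = (601/π) × 0.878158 = 168.0 W/m².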